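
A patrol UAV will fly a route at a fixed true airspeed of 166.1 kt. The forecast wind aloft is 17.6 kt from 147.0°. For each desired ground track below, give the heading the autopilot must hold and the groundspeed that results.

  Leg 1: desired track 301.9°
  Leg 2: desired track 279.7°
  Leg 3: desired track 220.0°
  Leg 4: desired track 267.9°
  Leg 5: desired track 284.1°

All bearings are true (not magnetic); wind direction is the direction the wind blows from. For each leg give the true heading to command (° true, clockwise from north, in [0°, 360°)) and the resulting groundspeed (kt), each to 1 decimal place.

Leg 1: heading=299.3°, groundspeed=181.9 kt
Leg 2: heading=275.2°, groundspeed=177.5 kt
Leg 3: heading=214.2°, groundspeed=160.1 kt
Leg 4: heading=262.7°, groundspeed=174.5 kt
Leg 5: heading=280.0°, groundspeed=178.6 kt

Leg 1: desired track 301.9°; wind correction -2.6° → command heading 299.3°, groundspeed 181.9 kt
Leg 2: desired track 279.7°; wind correction -4.5° → command heading 275.2°, groundspeed 177.5 kt
Leg 3: desired track 220.0°; wind correction -5.8° → command heading 214.2°, groundspeed 160.1 kt
Leg 4: desired track 267.9°; wind correction -5.2° → command heading 262.7°, groundspeed 174.5 kt
Leg 5: desired track 284.1°; wind correction -4.1° → command heading 280.0°, groundspeed 178.6 kt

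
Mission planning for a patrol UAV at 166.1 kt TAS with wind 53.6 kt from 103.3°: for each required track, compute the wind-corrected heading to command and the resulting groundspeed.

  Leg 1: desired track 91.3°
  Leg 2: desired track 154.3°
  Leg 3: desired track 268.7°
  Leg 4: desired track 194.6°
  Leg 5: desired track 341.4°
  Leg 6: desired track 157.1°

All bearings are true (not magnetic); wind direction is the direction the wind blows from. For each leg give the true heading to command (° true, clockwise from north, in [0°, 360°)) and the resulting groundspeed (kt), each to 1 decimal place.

Leg 1: heading=95.1°, groundspeed=113.3 kt
Leg 2: heading=139.8°, groundspeed=127.1 kt
Leg 3: heading=264.0°, groundspeed=217.4 kt
Leg 4: heading=175.8°, groundspeed=158.4 kt
Leg 5: heading=357.3°, groundspeed=188.1 kt
Leg 6: heading=142.0°, groundspeed=128.7 kt

Leg 1: desired track 91.3°; wind correction +3.8° → command heading 95.1°, groundspeed 113.3 kt
Leg 2: desired track 154.3°; wind correction -14.5° → command heading 139.8°, groundspeed 127.1 kt
Leg 3: desired track 268.7°; wind correction -4.7° → command heading 264.0°, groundspeed 217.4 kt
Leg 4: desired track 194.6°; wind correction -18.8° → command heading 175.8°, groundspeed 158.4 kt
Leg 5: desired track 341.4°; wind correction +15.9° → command heading 357.3°, groundspeed 188.1 kt
Leg 6: desired track 157.1°; wind correction -15.1° → command heading 142.0°, groundspeed 128.7 kt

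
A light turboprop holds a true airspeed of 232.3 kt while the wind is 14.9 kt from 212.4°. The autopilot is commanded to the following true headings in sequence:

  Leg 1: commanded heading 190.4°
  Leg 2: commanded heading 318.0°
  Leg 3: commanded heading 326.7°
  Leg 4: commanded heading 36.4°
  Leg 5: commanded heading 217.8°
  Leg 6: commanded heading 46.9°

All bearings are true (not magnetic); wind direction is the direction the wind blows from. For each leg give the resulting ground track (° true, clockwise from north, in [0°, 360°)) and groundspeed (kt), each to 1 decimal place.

Leg 1: heading 190.4°; drift -1.5° → track 188.9°, groundspeed 218.6 kt
Leg 2: heading 318.0°; drift +3.5° → track 321.5°, groundspeed 236.7 kt
Leg 3: heading 326.7°; drift +3.3° → track 330.0°, groundspeed 238.8 kt
Leg 4: heading 36.4°; drift -0.2° → track 36.2°, groundspeed 247.2 kt
Leg 5: heading 217.8°; drift +0.4° → track 218.2°, groundspeed 217.5 kt
Leg 6: heading 46.9°; drift -0.9° → track 46.0°, groundspeed 246.8 kt

Leg 1: track=188.9°, groundspeed=218.6 kt
Leg 2: track=321.5°, groundspeed=236.7 kt
Leg 3: track=330.0°, groundspeed=238.8 kt
Leg 4: track=36.2°, groundspeed=247.2 kt
Leg 5: track=218.2°, groundspeed=217.5 kt
Leg 6: track=46.0°, groundspeed=246.8 kt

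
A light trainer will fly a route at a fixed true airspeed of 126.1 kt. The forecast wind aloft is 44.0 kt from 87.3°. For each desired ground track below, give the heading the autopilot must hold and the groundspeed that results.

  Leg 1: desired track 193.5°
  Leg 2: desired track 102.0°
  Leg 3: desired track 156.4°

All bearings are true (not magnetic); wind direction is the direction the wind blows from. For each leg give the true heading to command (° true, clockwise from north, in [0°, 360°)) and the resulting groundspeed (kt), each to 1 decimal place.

Leg 1: heading=173.9°, groundspeed=131.1 kt
Leg 2: heading=96.9°, groundspeed=83.0 kt
Leg 3: heading=137.4°, groundspeed=103.5 kt

Leg 1: desired track 193.5°; wind correction -19.6° → command heading 173.9°, groundspeed 131.1 kt
Leg 2: desired track 102.0°; wind correction -5.1° → command heading 96.9°, groundspeed 83.0 kt
Leg 3: desired track 156.4°; wind correction -19.0° → command heading 137.4°, groundspeed 103.5 kt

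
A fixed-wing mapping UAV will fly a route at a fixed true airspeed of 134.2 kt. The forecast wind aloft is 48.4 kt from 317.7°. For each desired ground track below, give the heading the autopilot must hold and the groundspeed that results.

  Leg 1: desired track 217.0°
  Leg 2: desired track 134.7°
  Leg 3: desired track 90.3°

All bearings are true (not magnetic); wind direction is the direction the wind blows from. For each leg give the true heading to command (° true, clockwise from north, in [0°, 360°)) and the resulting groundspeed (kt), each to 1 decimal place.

Leg 1: heading=237.8°, groundspeed=134.5 kt
Leg 2: heading=133.6°, groundspeed=182.5 kt
Leg 3: heading=74.9°, groundspeed=162.1 kt

Leg 1: desired track 217.0°; wind correction +20.8° → command heading 237.8°, groundspeed 134.5 kt
Leg 2: desired track 134.7°; wind correction -1.1° → command heading 133.6°, groundspeed 182.5 kt
Leg 3: desired track 90.3°; wind correction -15.4° → command heading 74.9°, groundspeed 162.1 kt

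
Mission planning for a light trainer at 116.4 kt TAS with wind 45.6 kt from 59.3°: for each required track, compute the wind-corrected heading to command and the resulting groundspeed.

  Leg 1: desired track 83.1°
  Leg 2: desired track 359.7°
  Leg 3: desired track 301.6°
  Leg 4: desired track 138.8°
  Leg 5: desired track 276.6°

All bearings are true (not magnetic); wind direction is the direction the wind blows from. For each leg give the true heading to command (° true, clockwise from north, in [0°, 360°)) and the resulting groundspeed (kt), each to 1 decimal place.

Leg 1: heading=74.0°, groundspeed=73.2 kt
Leg 2: heading=19.4°, groundspeed=86.5 kt
Leg 3: heading=321.9°, groundspeed=130.4 kt
Leg 4: heading=116.1°, groundspeed=99.1 kt
Leg 5: heading=290.3°, groundspeed=149.3 kt

Leg 1: desired track 83.1°; wind correction -9.1° → command heading 74.0°, groundspeed 73.2 kt
Leg 2: desired track 359.7°; wind correction +19.7° → command heading 19.4°, groundspeed 86.5 kt
Leg 3: desired track 301.6°; wind correction +20.3° → command heading 321.9°, groundspeed 130.4 kt
Leg 4: desired track 138.8°; wind correction -22.7° → command heading 116.1°, groundspeed 99.1 kt
Leg 5: desired track 276.6°; wind correction +13.7° → command heading 290.3°, groundspeed 149.3 kt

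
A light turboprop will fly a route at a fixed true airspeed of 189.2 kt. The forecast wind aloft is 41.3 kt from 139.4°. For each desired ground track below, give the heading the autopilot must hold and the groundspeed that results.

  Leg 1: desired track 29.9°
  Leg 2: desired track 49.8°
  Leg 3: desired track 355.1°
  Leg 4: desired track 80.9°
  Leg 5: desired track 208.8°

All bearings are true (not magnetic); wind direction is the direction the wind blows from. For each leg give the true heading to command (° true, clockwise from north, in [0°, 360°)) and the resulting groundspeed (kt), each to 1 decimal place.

Leg 1: desired track 29.9°; wind correction +11.9° → command heading 41.8°, groundspeed 198.9 kt
Leg 2: desired track 49.8°; wind correction +12.6° → command heading 62.4°, groundspeed 184.3 kt
Leg 3: desired track 355.1°; wind correction +7.3° → command heading 2.4°, groundspeed 221.2 kt
Leg 4: desired track 80.9°; wind correction +10.7° → command heading 91.6°, groundspeed 164.3 kt
Leg 5: desired track 208.8°; wind correction -11.8° → command heading 197.0°, groundspeed 170.7 kt

Leg 1: heading=41.8°, groundspeed=198.9 kt
Leg 2: heading=62.4°, groundspeed=184.3 kt
Leg 3: heading=2.4°, groundspeed=221.2 kt
Leg 4: heading=91.6°, groundspeed=164.3 kt
Leg 5: heading=197.0°, groundspeed=170.7 kt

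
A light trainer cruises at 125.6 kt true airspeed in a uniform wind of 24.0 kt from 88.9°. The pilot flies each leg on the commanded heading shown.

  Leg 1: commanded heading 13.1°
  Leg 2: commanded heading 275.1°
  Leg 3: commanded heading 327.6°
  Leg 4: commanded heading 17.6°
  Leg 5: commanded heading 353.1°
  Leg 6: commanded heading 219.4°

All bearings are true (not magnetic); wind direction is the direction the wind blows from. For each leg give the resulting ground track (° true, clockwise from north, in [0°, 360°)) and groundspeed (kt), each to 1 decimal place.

Leg 1: track=2.1°, groundspeed=122.0 kt
Leg 2: track=274.1°, groundspeed=149.5 kt
Leg 3: track=319.2°, groundspeed=139.6 kt
Leg 4: track=6.7°, groundspeed=120.1 kt
Leg 5: track=342.5°, groundspeed=130.2 kt
Leg 6: track=226.8°, groundspeed=142.4 kt

Leg 1: heading 13.1°; drift -11.0° → track 2.1°, groundspeed 122.0 kt
Leg 2: heading 275.1°; drift -1.0° → track 274.1°, groundspeed 149.5 kt
Leg 3: heading 327.6°; drift -8.4° → track 319.2°, groundspeed 139.6 kt
Leg 4: heading 17.6°; drift -10.9° → track 6.7°, groundspeed 120.1 kt
Leg 5: heading 353.1°; drift -10.6° → track 342.5°, groundspeed 130.2 kt
Leg 6: heading 219.4°; drift +7.4° → track 226.8°, groundspeed 142.4 kt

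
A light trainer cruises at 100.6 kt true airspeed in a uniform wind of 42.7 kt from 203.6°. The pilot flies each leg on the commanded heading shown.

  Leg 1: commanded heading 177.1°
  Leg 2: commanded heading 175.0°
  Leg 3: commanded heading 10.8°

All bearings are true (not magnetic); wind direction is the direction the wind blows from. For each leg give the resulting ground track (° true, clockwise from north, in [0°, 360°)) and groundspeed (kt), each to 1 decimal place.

Leg 1: track=160.1°, groundspeed=65.2 kt
Leg 2: track=157.1°, groundspeed=66.3 kt
Leg 3: track=14.6°, groundspeed=142.6 kt

Leg 1: heading 177.1°; drift -17.0° → track 160.1°, groundspeed 65.2 kt
Leg 2: heading 175.0°; drift -17.9° → track 157.1°, groundspeed 66.3 kt
Leg 3: heading 10.8°; drift +3.8° → track 14.6°, groundspeed 142.6 kt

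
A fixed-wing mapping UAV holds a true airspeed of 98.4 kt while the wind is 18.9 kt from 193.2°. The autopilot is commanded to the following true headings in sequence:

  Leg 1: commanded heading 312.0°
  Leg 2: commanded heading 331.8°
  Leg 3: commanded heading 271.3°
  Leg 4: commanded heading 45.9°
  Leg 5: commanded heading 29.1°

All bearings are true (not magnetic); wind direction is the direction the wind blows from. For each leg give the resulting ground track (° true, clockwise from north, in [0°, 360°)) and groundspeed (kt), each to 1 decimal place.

Leg 1: heading 312.0°; drift +8.8° → track 320.8°, groundspeed 108.8 kt
Leg 2: heading 331.8°; drift +6.3° → track 338.1°, groundspeed 113.3 kt
Leg 3: heading 271.3°; drift +11.1° → track 282.4°, groundspeed 96.3 kt
Leg 4: heading 45.9°; drift -5.1° → track 40.8°, groundspeed 114.8 kt
Leg 5: heading 29.1°; drift -2.5° → track 26.6°, groundspeed 116.7 kt

Leg 1: track=320.8°, groundspeed=108.8 kt
Leg 2: track=338.1°, groundspeed=113.3 kt
Leg 3: track=282.4°, groundspeed=96.3 kt
Leg 4: track=40.8°, groundspeed=114.8 kt
Leg 5: track=26.6°, groundspeed=116.7 kt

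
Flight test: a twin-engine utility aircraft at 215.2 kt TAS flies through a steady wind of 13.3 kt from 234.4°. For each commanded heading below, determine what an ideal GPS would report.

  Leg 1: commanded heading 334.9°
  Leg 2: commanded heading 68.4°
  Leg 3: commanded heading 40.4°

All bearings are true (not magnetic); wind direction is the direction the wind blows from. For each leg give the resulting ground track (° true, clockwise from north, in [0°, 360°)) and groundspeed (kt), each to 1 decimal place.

Leg 1: track=338.3°, groundspeed=218.0 kt
Leg 2: track=67.6°, groundspeed=228.1 kt
Leg 3: track=41.2°, groundspeed=228.1 kt

Leg 1: heading 334.9°; drift +3.4° → track 338.3°, groundspeed 218.0 kt
Leg 2: heading 68.4°; drift -0.8° → track 67.6°, groundspeed 228.1 kt
Leg 3: heading 40.4°; drift +0.8° → track 41.2°, groundspeed 228.1 kt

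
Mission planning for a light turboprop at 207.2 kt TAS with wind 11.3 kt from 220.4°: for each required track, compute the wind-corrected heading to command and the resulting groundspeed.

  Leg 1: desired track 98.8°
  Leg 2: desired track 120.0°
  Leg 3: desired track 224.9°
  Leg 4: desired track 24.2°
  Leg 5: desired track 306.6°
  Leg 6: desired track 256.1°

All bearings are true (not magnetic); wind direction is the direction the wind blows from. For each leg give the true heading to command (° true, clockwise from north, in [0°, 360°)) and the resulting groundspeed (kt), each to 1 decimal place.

Leg 1: heading=101.5°, groundspeed=212.9 kt
Leg 2: heading=123.1°, groundspeed=208.9 kt
Leg 3: heading=224.7°, groundspeed=195.9 kt
Leg 4: heading=23.3°, groundspeed=218.0 kt
Leg 5: heading=303.5°, groundspeed=206.1 kt
Leg 6: heading=254.3°, groundspeed=197.9 kt

Leg 1: desired track 98.8°; wind correction +2.7° → command heading 101.5°, groundspeed 212.9 kt
Leg 2: desired track 120.0°; wind correction +3.1° → command heading 123.1°, groundspeed 208.9 kt
Leg 3: desired track 224.9°; wind correction -0.2° → command heading 224.7°, groundspeed 195.9 kt
Leg 4: desired track 24.2°; wind correction -0.9° → command heading 23.3°, groundspeed 218.0 kt
Leg 5: desired track 306.6°; wind correction -3.1° → command heading 303.5°, groundspeed 206.1 kt
Leg 6: desired track 256.1°; wind correction -1.8° → command heading 254.3°, groundspeed 197.9 kt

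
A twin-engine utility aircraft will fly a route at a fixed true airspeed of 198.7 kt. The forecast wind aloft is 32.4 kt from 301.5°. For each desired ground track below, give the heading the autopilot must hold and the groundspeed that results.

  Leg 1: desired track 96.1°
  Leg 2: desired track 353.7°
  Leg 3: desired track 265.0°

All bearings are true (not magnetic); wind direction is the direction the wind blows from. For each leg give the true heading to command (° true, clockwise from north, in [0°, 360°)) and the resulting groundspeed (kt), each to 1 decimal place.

Leg 1: desired track 96.1°; wind correction -4.0° → command heading 92.1°, groundspeed 227.5 kt
Leg 2: desired track 353.7°; wind correction -7.4° → command heading 346.3°, groundspeed 177.2 kt
Leg 3: desired track 265.0°; wind correction +5.6° → command heading 270.6°, groundspeed 171.7 kt

Leg 1: heading=92.1°, groundspeed=227.5 kt
Leg 2: heading=346.3°, groundspeed=177.2 kt
Leg 3: heading=270.6°, groundspeed=171.7 kt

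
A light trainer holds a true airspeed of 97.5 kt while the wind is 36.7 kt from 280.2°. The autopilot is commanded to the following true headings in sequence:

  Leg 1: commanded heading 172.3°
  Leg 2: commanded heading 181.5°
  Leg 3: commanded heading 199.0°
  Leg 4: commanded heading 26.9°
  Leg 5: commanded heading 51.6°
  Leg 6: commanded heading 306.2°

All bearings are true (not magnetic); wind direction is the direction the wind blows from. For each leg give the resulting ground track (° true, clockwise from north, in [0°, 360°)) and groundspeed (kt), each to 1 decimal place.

Leg 1: track=154.5°, groundspeed=114.2 kt
Leg 2: track=162.1°, groundspeed=109.3 kt
Leg 3: track=177.5°, groundspeed=98.8 kt
Leg 4: track=44.9°, groundspeed=113.6 kt
Leg 5: track=64.3°, groundspeed=124.8 kt
Leg 6: track=320.2°, groundspeed=66.5 kt

Leg 1: heading 172.3°; drift -17.8° → track 154.5°, groundspeed 114.2 kt
Leg 2: heading 181.5°; drift -19.4° → track 162.1°, groundspeed 109.3 kt
Leg 3: heading 199.0°; drift -21.5° → track 177.5°, groundspeed 98.8 kt
Leg 4: heading 26.9°; drift +18.0° → track 44.9°, groundspeed 113.6 kt
Leg 5: heading 51.6°; drift +12.7° → track 64.3°, groundspeed 124.8 kt
Leg 6: heading 306.2°; drift +14.0° → track 320.2°, groundspeed 66.5 kt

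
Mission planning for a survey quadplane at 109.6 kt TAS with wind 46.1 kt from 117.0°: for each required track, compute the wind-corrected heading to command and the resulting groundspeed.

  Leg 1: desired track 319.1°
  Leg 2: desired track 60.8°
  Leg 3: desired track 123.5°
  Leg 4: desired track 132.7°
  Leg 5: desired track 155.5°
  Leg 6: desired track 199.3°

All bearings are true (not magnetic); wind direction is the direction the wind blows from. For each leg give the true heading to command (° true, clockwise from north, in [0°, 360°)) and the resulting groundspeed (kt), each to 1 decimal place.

Leg 1: heading=328.2°, groundspeed=150.9 kt
Leg 2: heading=81.3°, groundspeed=77.0 kt
Leg 3: heading=120.8°, groundspeed=63.7 kt
Leg 4: heading=126.2°, groundspeed=64.5 kt
Leg 5: heading=140.3°, groundspeed=69.7 kt
Leg 6: heading=174.7°, groundspeed=93.4 kt

Leg 1: desired track 319.1°; wind correction +9.1° → command heading 328.2°, groundspeed 150.9 kt
Leg 2: desired track 60.8°; wind correction +20.5° → command heading 81.3°, groundspeed 77.0 kt
Leg 3: desired track 123.5°; wind correction -2.7° → command heading 120.8°, groundspeed 63.7 kt
Leg 4: desired track 132.7°; wind correction -6.5° → command heading 126.2°, groundspeed 64.5 kt
Leg 5: desired track 155.5°; wind correction -15.2° → command heading 140.3°, groundspeed 69.7 kt
Leg 6: desired track 199.3°; wind correction -24.6° → command heading 174.7°, groundspeed 93.4 kt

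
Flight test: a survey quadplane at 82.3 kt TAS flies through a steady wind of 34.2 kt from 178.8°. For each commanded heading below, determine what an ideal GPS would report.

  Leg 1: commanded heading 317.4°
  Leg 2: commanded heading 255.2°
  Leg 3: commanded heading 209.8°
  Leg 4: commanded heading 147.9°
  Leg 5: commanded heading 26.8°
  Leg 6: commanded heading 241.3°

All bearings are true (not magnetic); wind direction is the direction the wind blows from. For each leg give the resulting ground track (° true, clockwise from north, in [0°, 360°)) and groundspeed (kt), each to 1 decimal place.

Leg 1: heading 317.4°; drift +11.8° → track 329.2°, groundspeed 110.3 kt
Leg 2: heading 255.2°; drift +24.1° → track 279.3°, groundspeed 81.4 kt
Leg 3: heading 209.8°; drift +18.4° → track 228.2°, groundspeed 55.8 kt
Leg 4: heading 147.9°; drift -18.3° → track 129.6°, groundspeed 55.8 kt
Leg 5: heading 26.8°; drift -8.1° → track 18.7°, groundspeed 113.6 kt
Leg 6: heading 241.3°; drift +24.5° → track 265.8°, groundspeed 73.1 kt

Leg 1: track=329.2°, groundspeed=110.3 kt
Leg 2: track=279.3°, groundspeed=81.4 kt
Leg 3: track=228.2°, groundspeed=55.8 kt
Leg 4: track=129.6°, groundspeed=55.8 kt
Leg 5: track=18.7°, groundspeed=113.6 kt
Leg 6: track=265.8°, groundspeed=73.1 kt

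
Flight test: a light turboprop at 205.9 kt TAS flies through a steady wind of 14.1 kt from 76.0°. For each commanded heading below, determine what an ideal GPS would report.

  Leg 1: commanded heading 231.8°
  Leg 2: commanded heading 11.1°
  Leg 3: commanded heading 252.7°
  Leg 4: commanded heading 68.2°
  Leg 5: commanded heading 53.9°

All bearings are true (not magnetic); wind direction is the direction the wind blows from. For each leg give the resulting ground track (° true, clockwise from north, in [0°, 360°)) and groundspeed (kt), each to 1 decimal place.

Leg 1: track=233.3°, groundspeed=218.8 kt
Leg 2: track=7.4°, groundspeed=200.3 kt
Leg 3: track=252.9°, groundspeed=220.0 kt
Leg 4: track=67.6°, groundspeed=191.9 kt
Leg 5: track=52.3°, groundspeed=192.9 kt

Leg 1: heading 231.8°; drift +1.5° → track 233.3°, groundspeed 218.8 kt
Leg 2: heading 11.1°; drift -3.7° → track 7.4°, groundspeed 200.3 kt
Leg 3: heading 252.7°; drift +0.2° → track 252.9°, groundspeed 220.0 kt
Leg 4: heading 68.2°; drift -0.6° → track 67.6°, groundspeed 191.9 kt
Leg 5: heading 53.9°; drift -1.6° → track 52.3°, groundspeed 192.9 kt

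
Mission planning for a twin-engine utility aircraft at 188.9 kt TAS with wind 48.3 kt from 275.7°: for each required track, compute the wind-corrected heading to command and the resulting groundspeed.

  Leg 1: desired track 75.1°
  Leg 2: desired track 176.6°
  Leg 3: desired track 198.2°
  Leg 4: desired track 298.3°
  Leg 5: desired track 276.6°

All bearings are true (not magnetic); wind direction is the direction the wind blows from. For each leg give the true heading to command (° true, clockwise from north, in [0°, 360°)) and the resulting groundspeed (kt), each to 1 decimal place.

Leg 1: desired track 75.1°; wind correction -5.2° → command heading 69.9°, groundspeed 233.3 kt
Leg 2: desired track 176.6°; wind correction +14.6° → command heading 191.2°, groundspeed 190.4 kt
Leg 3: desired track 198.2°; wind correction +14.5° → command heading 212.7°, groundspeed 172.5 kt
Leg 4: desired track 298.3°; wind correction -5.6° → command heading 292.7°, groundspeed 143.4 kt
Leg 5: desired track 276.6°; wind correction -0.2° → command heading 276.4°, groundspeed 140.6 kt

Leg 1: heading=69.9°, groundspeed=233.3 kt
Leg 2: heading=191.2°, groundspeed=190.4 kt
Leg 3: heading=212.7°, groundspeed=172.5 kt
Leg 4: heading=292.7°, groundspeed=143.4 kt
Leg 5: heading=276.4°, groundspeed=140.6 kt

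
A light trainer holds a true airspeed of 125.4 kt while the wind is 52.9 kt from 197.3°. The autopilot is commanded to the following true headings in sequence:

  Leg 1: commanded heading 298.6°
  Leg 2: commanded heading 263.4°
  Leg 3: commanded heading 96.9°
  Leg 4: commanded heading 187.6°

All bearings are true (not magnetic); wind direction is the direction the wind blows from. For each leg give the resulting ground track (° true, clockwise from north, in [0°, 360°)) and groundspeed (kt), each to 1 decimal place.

Leg 1: heading 298.6°; drift +20.9° → track 319.5°, groundspeed 145.3 kt
Leg 2: heading 263.4°; drift +24.9° → track 288.3°, groundspeed 114.7 kt
Leg 3: heading 96.9°; drift -21.1° → track 75.8°, groundspeed 144.6 kt
Leg 4: heading 187.6°; drift -6.9° → track 180.7°, groundspeed 73.8 kt

Leg 1: track=319.5°, groundspeed=145.3 kt
Leg 2: track=288.3°, groundspeed=114.7 kt
Leg 3: track=75.8°, groundspeed=144.6 kt
Leg 4: track=180.7°, groundspeed=73.8 kt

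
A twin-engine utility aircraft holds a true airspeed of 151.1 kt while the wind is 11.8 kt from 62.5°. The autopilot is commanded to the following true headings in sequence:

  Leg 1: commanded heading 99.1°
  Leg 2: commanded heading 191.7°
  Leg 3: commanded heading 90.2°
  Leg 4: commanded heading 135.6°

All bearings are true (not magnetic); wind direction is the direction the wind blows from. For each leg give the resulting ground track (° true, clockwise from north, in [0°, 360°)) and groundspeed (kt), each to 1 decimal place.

Leg 1: track=101.9°, groundspeed=141.8 kt
Leg 2: track=195.0°, groundspeed=158.8 kt
Leg 3: track=92.4°, groundspeed=140.8 kt
Leg 4: track=140.0°, groundspeed=148.1 kt

Leg 1: heading 99.1°; drift +2.8° → track 101.9°, groundspeed 141.8 kt
Leg 2: heading 191.7°; drift +3.3° → track 195.0°, groundspeed 158.8 kt
Leg 3: heading 90.2°; drift +2.2° → track 92.4°, groundspeed 140.8 kt
Leg 4: heading 135.6°; drift +4.4° → track 140.0°, groundspeed 148.1 kt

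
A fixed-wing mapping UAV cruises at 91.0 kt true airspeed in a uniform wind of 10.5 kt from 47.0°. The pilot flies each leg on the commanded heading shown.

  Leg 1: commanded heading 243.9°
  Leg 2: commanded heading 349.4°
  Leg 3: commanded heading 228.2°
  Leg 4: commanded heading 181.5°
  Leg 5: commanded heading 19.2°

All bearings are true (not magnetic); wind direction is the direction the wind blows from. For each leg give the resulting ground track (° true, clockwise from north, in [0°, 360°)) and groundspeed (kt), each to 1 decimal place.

Leg 1: track=242.2°, groundspeed=101.1 kt
Leg 2: track=343.5°, groundspeed=85.8 kt
Leg 3: track=228.1°, groundspeed=101.5 kt
Leg 4: track=185.9°, groundspeed=98.6 kt
Leg 5: track=15.8°, groundspeed=81.9 kt

Leg 1: heading 243.9°; drift -1.7° → track 242.2°, groundspeed 101.1 kt
Leg 2: heading 349.4°; drift -5.9° → track 343.5°, groundspeed 85.8 kt
Leg 3: heading 228.2°; drift -0.1° → track 228.1°, groundspeed 101.5 kt
Leg 4: heading 181.5°; drift +4.4° → track 185.9°, groundspeed 98.6 kt
Leg 5: heading 19.2°; drift -3.4° → track 15.8°, groundspeed 81.9 kt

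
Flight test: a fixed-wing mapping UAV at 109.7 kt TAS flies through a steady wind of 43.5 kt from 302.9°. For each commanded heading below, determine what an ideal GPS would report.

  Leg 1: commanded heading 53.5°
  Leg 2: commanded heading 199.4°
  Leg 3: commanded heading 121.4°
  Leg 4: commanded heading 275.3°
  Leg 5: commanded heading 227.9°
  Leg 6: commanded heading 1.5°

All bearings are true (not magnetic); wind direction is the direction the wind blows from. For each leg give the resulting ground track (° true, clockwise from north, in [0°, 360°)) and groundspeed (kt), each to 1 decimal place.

Leg 1: track=71.5°, groundspeed=131.5 kt
Leg 2: track=180.0°, groundspeed=127.1 kt
Leg 3: track=121.8°, groundspeed=153.2 kt
Leg 4: track=259.5°, groundspeed=73.9 kt
Leg 5: track=204.8°, groundspeed=107.0 kt
Leg 6: track=24.6°, groundspeed=94.6 kt

Leg 1: heading 53.5°; drift +18.0° → track 71.5°, groundspeed 131.5 kt
Leg 2: heading 199.4°; drift -19.4° → track 180.0°, groundspeed 127.1 kt
Leg 3: heading 121.4°; drift +0.4° → track 121.8°, groundspeed 153.2 kt
Leg 4: heading 275.3°; drift -15.8° → track 259.5°, groundspeed 73.9 kt
Leg 5: heading 227.9°; drift -23.1° → track 204.8°, groundspeed 107.0 kt
Leg 6: heading 1.5°; drift +23.1° → track 24.6°, groundspeed 94.6 kt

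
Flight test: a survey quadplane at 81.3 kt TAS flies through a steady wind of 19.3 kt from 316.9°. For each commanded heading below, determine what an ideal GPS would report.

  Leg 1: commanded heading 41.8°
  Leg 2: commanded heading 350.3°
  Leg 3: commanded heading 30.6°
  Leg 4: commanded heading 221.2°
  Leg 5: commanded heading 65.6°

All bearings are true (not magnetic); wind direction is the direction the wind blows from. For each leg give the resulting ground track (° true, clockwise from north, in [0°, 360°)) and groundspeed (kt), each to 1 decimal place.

Leg 1: heading 41.8°; drift +13.6° → track 55.4°, groundspeed 81.9 kt
Leg 2: heading 350.3°; drift +9.3° → track 359.6°, groundspeed 66.0 kt
Leg 3: heading 30.6°; drift +13.7° → track 44.3°, groundspeed 78.1 kt
Leg 4: heading 221.2°; drift -13.0° → track 208.2°, groundspeed 85.4 kt
Leg 5: heading 65.6°; drift +11.8° → track 77.4°, groundspeed 89.4 kt

Leg 1: track=55.4°, groundspeed=81.9 kt
Leg 2: track=359.6°, groundspeed=66.0 kt
Leg 3: track=44.3°, groundspeed=78.1 kt
Leg 4: track=208.2°, groundspeed=85.4 kt
Leg 5: track=77.4°, groundspeed=89.4 kt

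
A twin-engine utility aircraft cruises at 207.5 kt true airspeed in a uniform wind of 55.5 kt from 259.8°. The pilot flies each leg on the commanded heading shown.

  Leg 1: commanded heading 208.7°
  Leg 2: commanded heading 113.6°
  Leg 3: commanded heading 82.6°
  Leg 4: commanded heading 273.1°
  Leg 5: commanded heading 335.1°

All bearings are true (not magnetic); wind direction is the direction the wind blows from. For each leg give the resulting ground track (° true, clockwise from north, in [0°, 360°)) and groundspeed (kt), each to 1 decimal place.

Leg 1: track=194.7°, groundspeed=178.0 kt
Leg 2: track=106.7°, groundspeed=255.5 kt
Leg 3: track=82.0°, groundspeed=262.9 kt
Leg 4: track=277.9°, groundspeed=154.0 kt
Leg 5: track=350.6°, groundspeed=200.7 kt

Leg 1: heading 208.7°; drift -14.0° → track 194.7°, groundspeed 178.0 kt
Leg 2: heading 113.6°; drift -6.9° → track 106.7°, groundspeed 255.5 kt
Leg 3: heading 82.6°; drift -0.6° → track 82.0°, groundspeed 262.9 kt
Leg 4: heading 273.1°; drift +4.8° → track 277.9°, groundspeed 154.0 kt
Leg 5: heading 335.1°; drift +15.5° → track 350.6°, groundspeed 200.7 kt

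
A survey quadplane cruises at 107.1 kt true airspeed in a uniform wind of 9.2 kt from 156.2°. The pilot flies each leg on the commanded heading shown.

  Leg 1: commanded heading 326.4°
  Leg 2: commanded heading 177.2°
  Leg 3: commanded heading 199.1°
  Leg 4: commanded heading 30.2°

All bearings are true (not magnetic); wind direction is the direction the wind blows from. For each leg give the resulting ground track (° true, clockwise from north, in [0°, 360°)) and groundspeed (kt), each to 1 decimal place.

Leg 1: heading 326.4°; drift +0.8° → track 327.2°, groundspeed 116.2 kt
Leg 2: heading 177.2°; drift +1.9° → track 179.1°, groundspeed 98.6 kt
Leg 3: heading 199.1°; drift +3.6° → track 202.7°, groundspeed 100.6 kt
Leg 4: heading 30.2°; drift -3.8° → track 26.4°, groundspeed 112.8 kt

Leg 1: track=327.2°, groundspeed=116.2 kt
Leg 2: track=179.1°, groundspeed=98.6 kt
Leg 3: track=202.7°, groundspeed=100.6 kt
Leg 4: track=26.4°, groundspeed=112.8 kt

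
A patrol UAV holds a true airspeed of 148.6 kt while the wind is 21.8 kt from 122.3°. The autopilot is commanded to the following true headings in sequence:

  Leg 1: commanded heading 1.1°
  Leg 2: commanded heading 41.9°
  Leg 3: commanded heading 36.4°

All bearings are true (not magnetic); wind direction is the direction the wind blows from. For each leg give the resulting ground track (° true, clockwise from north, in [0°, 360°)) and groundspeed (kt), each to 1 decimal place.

Leg 1: track=354.4°, groundspeed=161.0 kt
Leg 2: track=33.5°, groundspeed=146.5 kt
Leg 3: track=28.0°, groundspeed=148.6 kt

Leg 1: heading 1.1°; drift -6.7° → track 354.4°, groundspeed 161.0 kt
Leg 2: heading 41.9°; drift -8.4° → track 33.5°, groundspeed 146.5 kt
Leg 3: heading 36.4°; drift -8.4° → track 28.0°, groundspeed 148.6 kt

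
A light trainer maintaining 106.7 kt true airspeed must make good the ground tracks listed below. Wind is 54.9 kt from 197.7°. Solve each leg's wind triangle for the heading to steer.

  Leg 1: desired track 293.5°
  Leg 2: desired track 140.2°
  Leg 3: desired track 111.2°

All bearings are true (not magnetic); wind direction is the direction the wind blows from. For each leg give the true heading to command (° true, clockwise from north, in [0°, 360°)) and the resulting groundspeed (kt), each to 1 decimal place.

Leg 1: desired track 293.5°; wind correction -30.8° → command heading 262.7°, groundspeed 97.2 kt
Leg 2: desired track 140.2°; wind correction +25.7° → command heading 165.9°, groundspeed 66.6 kt
Leg 3: desired track 111.2°; wind correction +30.9° → command heading 142.1°, groundspeed 88.2 kt

Leg 1: heading=262.7°, groundspeed=97.2 kt
Leg 2: heading=165.9°, groundspeed=66.6 kt
Leg 3: heading=142.1°, groundspeed=88.2 kt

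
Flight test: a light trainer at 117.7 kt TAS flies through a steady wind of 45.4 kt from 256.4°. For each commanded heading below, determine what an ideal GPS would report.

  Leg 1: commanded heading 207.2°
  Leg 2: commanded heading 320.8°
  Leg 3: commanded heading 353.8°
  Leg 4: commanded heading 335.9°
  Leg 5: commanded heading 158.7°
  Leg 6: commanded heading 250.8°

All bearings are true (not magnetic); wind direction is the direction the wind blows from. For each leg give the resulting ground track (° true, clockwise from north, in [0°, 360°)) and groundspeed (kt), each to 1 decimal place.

Leg 1: heading 207.2°; drift -21.3° → track 185.9°, groundspeed 94.5 kt
Leg 2: heading 320.8°; drift +22.7° → track 343.5°, groundspeed 106.3 kt
Leg 3: heading 353.8°; drift +20.0° → track 13.8°, groundspeed 131.5 kt
Leg 4: heading 335.9°; drift +22.2° → track 358.1°, groundspeed 118.2 kt
Leg 5: heading 158.7°; drift -20.0° → track 138.7°, groundspeed 131.7 kt
Leg 6: heading 250.8°; drift -3.5° → track 247.3°, groundspeed 72.7 kt

Leg 1: track=185.9°, groundspeed=94.5 kt
Leg 2: track=343.5°, groundspeed=106.3 kt
Leg 3: track=13.8°, groundspeed=131.5 kt
Leg 4: track=358.1°, groundspeed=118.2 kt
Leg 5: track=138.7°, groundspeed=131.7 kt
Leg 6: track=247.3°, groundspeed=72.7 kt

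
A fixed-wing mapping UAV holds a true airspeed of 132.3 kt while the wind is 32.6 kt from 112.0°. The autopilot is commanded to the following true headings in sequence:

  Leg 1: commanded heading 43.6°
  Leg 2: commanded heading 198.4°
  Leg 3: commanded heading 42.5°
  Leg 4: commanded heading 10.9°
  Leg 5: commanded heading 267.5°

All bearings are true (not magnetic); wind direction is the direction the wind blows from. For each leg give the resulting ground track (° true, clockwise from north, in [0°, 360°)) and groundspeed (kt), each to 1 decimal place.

Leg 1: track=29.5°, groundspeed=124.1 kt
Leg 2: track=212.4°, groundspeed=134.3 kt
Leg 3: track=28.3°, groundspeed=124.7 kt
Leg 4: track=357.9°, groundspeed=142.2 kt
Leg 5: track=272.3°, groundspeed=162.5 kt

Leg 1: heading 43.6°; drift -14.1° → track 29.5°, groundspeed 124.1 kt
Leg 2: heading 198.4°; drift +14.0° → track 212.4°, groundspeed 134.3 kt
Leg 3: heading 42.5°; drift -14.2° → track 28.3°, groundspeed 124.7 kt
Leg 4: heading 10.9°; drift -13.0° → track 357.9°, groundspeed 142.2 kt
Leg 5: heading 267.5°; drift +4.8° → track 272.3°, groundspeed 162.5 kt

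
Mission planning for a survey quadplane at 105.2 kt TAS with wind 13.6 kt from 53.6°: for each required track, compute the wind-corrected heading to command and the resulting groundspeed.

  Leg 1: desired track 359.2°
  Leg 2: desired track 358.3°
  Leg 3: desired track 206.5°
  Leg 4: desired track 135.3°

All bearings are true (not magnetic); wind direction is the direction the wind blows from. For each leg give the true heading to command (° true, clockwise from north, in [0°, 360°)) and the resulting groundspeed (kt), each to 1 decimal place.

Leg 1: heading=5.2°, groundspeed=96.7 kt
Leg 2: heading=4.4°, groundspeed=96.9 kt
Leg 3: heading=203.1°, groundspeed=117.1 kt
Leg 4: heading=128.0°, groundspeed=102.4 kt

Leg 1: desired track 359.2°; wind correction +6.0° → command heading 5.2°, groundspeed 96.7 kt
Leg 2: desired track 358.3°; wind correction +6.1° → command heading 4.4°, groundspeed 96.9 kt
Leg 3: desired track 206.5°; wind correction -3.4° → command heading 203.1°, groundspeed 117.1 kt
Leg 4: desired track 135.3°; wind correction -7.3° → command heading 128.0°, groundspeed 102.4 kt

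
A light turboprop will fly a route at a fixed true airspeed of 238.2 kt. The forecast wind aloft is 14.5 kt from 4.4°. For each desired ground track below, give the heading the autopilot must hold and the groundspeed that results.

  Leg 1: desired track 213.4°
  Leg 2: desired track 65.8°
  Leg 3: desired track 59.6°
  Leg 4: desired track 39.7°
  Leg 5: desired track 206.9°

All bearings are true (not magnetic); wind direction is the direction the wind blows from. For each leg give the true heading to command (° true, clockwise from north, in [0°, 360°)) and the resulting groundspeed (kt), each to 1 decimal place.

Leg 1: desired track 213.4°; wind correction +1.7° → command heading 215.1°, groundspeed 250.8 kt
Leg 2: desired track 65.8°; wind correction -3.1° → command heading 62.7°, groundspeed 230.9 kt
Leg 3: desired track 59.6°; wind correction -2.9° → command heading 56.7°, groundspeed 229.6 kt
Leg 4: desired track 39.7°; wind correction -2.0° → command heading 37.7°, groundspeed 226.2 kt
Leg 5: desired track 206.9°; wind correction +1.3° → command heading 208.2°, groundspeed 251.5 kt

Leg 1: heading=215.1°, groundspeed=250.8 kt
Leg 2: heading=62.7°, groundspeed=230.9 kt
Leg 3: heading=56.7°, groundspeed=229.6 kt
Leg 4: heading=37.7°, groundspeed=226.2 kt
Leg 5: heading=208.2°, groundspeed=251.5 kt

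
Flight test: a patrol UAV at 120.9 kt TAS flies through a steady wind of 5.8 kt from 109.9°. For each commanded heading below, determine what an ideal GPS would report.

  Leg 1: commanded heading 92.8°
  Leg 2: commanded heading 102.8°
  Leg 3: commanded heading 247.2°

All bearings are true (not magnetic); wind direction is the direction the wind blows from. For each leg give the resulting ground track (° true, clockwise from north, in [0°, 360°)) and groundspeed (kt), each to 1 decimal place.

Leg 1: heading 92.8°; drift -0.8° → track 92.0°, groundspeed 115.4 kt
Leg 2: heading 102.8°; drift -0.4° → track 102.4°, groundspeed 115.1 kt
Leg 3: heading 247.2°; drift +1.8° → track 249.0°, groundspeed 125.2 kt

Leg 1: track=92.0°, groundspeed=115.4 kt
Leg 2: track=102.4°, groundspeed=115.1 kt
Leg 3: track=249.0°, groundspeed=125.2 kt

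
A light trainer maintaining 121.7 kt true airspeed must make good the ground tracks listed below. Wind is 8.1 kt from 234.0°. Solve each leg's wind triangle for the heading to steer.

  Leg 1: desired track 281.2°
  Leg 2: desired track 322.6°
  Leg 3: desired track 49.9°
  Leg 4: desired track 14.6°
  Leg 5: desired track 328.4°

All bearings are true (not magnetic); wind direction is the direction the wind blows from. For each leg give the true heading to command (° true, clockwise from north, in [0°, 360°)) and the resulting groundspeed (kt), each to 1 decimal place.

Leg 1: heading=278.4°, groundspeed=116.1 kt
Leg 2: heading=318.8°, groundspeed=121.2 kt
Leg 3: heading=49.6°, groundspeed=129.8 kt
Leg 4: heading=12.2°, groundspeed=127.9 kt
Leg 5: heading=324.6°, groundspeed=122.1 kt

Leg 1: desired track 281.2°; wind correction -2.8° → command heading 278.4°, groundspeed 116.1 kt
Leg 2: desired track 322.6°; wind correction -3.8° → command heading 318.8°, groundspeed 121.2 kt
Leg 3: desired track 49.9°; wind correction -0.3° → command heading 49.6°, groundspeed 129.8 kt
Leg 4: desired track 14.6°; wind correction -2.4° → command heading 12.2°, groundspeed 127.9 kt
Leg 5: desired track 328.4°; wind correction -3.8° → command heading 324.6°, groundspeed 122.1 kt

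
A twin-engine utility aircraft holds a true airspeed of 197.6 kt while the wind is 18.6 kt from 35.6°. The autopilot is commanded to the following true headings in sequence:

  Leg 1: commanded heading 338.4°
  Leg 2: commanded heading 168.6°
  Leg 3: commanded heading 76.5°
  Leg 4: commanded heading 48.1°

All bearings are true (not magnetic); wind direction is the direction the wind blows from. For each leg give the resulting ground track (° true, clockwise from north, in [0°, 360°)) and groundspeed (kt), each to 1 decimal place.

Leg 1: heading 338.4°; drift -4.8° → track 333.6°, groundspeed 188.2 kt
Leg 2: heading 168.6°; drift +3.7° → track 172.3°, groundspeed 210.7 kt
Leg 3: heading 76.5°; drift +3.8° → track 80.3°, groundspeed 183.9 kt
Leg 4: heading 48.1°; drift +1.3° → track 49.4°, groundspeed 179.5 kt

Leg 1: track=333.6°, groundspeed=188.2 kt
Leg 2: track=172.3°, groundspeed=210.7 kt
Leg 3: track=80.3°, groundspeed=183.9 kt
Leg 4: track=49.4°, groundspeed=179.5 kt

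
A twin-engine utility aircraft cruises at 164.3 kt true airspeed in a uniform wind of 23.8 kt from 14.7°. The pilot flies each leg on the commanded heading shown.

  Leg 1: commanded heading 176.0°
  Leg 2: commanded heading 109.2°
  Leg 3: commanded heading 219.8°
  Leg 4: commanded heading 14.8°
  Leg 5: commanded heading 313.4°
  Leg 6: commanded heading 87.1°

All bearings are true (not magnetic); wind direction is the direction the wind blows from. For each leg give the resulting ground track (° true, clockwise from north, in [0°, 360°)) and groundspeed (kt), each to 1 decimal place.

Leg 1: track=178.3°, groundspeed=187.0 kt
Leg 2: track=117.3°, groundspeed=167.9 kt
Leg 3: track=216.7°, groundspeed=186.1 kt
Leg 4: track=14.8°, groundspeed=140.5 kt
Leg 5: track=305.6°, groundspeed=154.3 kt
Leg 6: track=95.3°, groundspeed=158.7 kt

Leg 1: heading 176.0°; drift +2.3° → track 178.3°, groundspeed 187.0 kt
Leg 2: heading 109.2°; drift +8.1° → track 117.3°, groundspeed 167.9 kt
Leg 3: heading 219.8°; drift -3.1° → track 216.7°, groundspeed 186.1 kt
Leg 4: heading 14.8°; drift +0.0° → track 14.8°, groundspeed 140.5 kt
Leg 5: heading 313.4°; drift -7.8° → track 305.6°, groundspeed 154.3 kt
Leg 6: heading 87.1°; drift +8.2° → track 95.3°, groundspeed 158.7 kt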